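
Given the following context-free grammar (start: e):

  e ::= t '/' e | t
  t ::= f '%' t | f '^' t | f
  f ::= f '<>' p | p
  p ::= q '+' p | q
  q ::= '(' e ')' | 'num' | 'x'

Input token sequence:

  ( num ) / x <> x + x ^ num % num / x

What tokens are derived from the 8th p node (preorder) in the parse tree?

x

[e [t [f [p [q ( [e [t [f [p [q num]]]]] )]]]] / [e [t [f [f [p [q x]]] <> [p [q x] + [p [q x]]]] ^ [t [f [p [q num]]] % [t [f [p [q num]]]]]] / [e [t [f [p [q x]]]]]]]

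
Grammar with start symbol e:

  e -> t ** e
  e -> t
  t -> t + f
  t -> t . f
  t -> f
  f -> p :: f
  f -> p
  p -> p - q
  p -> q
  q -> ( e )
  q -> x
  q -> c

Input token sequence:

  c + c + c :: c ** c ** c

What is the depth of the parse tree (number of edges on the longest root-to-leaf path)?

7

[e [t [t [t [f [p [q c]]]] + [f [p [q c]]]] + [f [p [q c]] :: [f [p [q c]]]]] ** [e [t [f [p [q c]]]] ** [e [t [f [p [q c]]]]]]]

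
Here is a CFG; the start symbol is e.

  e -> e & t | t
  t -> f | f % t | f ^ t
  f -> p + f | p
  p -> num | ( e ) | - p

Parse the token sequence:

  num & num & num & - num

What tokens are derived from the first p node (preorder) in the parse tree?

num

[e [e [e [e [t [f [p num]]]] & [t [f [p num]]]] & [t [f [p num]]]] & [t [f [p - [p num]]]]]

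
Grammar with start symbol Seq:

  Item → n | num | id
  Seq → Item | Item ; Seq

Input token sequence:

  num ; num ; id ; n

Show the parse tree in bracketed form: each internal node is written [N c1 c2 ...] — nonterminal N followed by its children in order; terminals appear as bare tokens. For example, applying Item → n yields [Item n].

[Seq [Item num] ; [Seq [Item num] ; [Seq [Item id] ; [Seq [Item n]]]]]

Seq
Item ; Seq
num ; Seq
num ; Item ; Seq
num ; num ; Seq
num ; num ; Item ; Seq
num ; num ; id ; Seq
num ; num ; id ; Item
num ; num ; id ; n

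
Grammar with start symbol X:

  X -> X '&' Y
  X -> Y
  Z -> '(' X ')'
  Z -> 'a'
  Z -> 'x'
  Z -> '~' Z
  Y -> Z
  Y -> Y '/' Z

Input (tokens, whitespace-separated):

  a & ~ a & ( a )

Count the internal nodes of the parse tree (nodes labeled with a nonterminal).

[X [X [X [Y [Z a]]] & [Y [Z ~ [Z a]]]] & [Y [Z ( [X [Y [Z a]]] )]]]

13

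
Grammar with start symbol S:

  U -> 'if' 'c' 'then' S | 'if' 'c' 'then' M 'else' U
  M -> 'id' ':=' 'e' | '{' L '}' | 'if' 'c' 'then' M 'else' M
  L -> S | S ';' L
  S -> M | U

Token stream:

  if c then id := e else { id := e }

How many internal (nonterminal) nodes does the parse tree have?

[S [M if c then [M id := e] else [M { [L [S [M id := e]]] }]]]

7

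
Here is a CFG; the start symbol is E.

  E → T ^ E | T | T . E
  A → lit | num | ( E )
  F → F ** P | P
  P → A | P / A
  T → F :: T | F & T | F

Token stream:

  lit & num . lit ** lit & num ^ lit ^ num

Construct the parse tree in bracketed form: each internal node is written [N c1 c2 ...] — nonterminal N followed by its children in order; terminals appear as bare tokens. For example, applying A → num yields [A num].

[E [T [F [P [A lit]]] & [T [F [P [A num]]]]] . [E [T [F [F [P [A lit]]] ** [P [A lit]]] & [T [F [P [A num]]]]] ^ [E [T [F [P [A lit]]]] ^ [E [T [F [P [A num]]]]]]]]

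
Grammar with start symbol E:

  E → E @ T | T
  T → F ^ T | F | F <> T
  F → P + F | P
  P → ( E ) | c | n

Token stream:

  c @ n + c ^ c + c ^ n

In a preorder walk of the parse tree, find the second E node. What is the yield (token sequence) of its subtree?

c

[E [E [T [F [P c]]]] @ [T [F [P n] + [F [P c]]] ^ [T [F [P c] + [F [P c]]] ^ [T [F [P n]]]]]]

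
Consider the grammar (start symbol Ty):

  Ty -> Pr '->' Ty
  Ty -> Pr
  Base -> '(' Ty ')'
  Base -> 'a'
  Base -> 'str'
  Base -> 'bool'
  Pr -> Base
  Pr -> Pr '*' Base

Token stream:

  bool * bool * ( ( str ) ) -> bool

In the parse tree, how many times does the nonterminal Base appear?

[Ty [Pr [Pr [Pr [Base bool]] * [Base bool]] * [Base ( [Ty [Pr [Base ( [Ty [Pr [Base str]]] )]]] )]] -> [Ty [Pr [Base bool]]]]

6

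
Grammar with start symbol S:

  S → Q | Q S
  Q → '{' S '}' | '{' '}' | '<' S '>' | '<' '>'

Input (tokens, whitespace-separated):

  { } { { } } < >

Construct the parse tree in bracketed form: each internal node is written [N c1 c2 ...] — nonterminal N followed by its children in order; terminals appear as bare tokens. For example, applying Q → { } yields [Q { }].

[S [Q { }] [S [Q { [S [Q { }]] }] [S [Q < >]]]]

S
Q S
{ } S
{ } Q S
{ } { S } S
{ } { Q } S
{ } { { } } S
{ } { { } } Q
{ } { { } } < >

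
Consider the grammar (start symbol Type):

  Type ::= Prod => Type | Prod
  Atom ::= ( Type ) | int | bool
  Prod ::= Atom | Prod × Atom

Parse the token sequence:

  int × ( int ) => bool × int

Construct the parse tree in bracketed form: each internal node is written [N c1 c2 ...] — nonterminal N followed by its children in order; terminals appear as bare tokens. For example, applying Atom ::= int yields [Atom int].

[Type [Prod [Prod [Atom int]] × [Atom ( [Type [Prod [Atom int]]] )]] => [Type [Prod [Prod [Atom bool]] × [Atom int]]]]

Type
Prod => Type
Prod × Atom => Type
Atom × Atom => Type
int × Atom => Type
int × ( Type ) => Type
int × ( Prod ) => Type
int × ( Atom ) => Type
int × ( int ) => Type
int × ( int ) => Prod
int × ( int ) => Prod × Atom
int × ( int ) => Atom × Atom
int × ( int ) => bool × Atom
int × ( int ) => bool × int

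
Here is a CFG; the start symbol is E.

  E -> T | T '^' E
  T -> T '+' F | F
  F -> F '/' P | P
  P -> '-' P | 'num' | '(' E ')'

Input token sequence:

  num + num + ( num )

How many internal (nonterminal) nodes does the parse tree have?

[E [T [T [T [F [P num]]] + [F [P num]]] + [F [P ( [E [T [F [P num]]]] )]]]]

14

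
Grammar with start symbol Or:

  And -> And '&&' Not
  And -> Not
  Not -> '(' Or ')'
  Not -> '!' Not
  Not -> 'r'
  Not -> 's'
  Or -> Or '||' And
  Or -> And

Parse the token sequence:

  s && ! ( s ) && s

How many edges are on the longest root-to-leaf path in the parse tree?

8

[Or [And [And [And [Not s]] && [Not ! [Not ( [Or [And [Not s]]] )]]] && [Not s]]]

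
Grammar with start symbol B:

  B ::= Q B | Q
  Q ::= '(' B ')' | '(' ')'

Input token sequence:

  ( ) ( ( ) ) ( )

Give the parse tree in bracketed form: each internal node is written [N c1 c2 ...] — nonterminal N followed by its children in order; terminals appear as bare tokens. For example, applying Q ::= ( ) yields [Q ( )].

[B [Q ( )] [B [Q ( [B [Q ( )]] )] [B [Q ( )]]]]

B
Q B
( ) B
( ) Q B
( ) ( B ) B
( ) ( Q ) B
( ) ( ( ) ) B
( ) ( ( ) ) Q
( ) ( ( ) ) ( )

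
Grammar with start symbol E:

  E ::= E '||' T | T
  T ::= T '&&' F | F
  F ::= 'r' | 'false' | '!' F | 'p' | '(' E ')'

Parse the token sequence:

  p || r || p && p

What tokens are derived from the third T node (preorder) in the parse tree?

[E [E [E [T [F p]]] || [T [F r]]] || [T [T [F p]] && [F p]]]

p && p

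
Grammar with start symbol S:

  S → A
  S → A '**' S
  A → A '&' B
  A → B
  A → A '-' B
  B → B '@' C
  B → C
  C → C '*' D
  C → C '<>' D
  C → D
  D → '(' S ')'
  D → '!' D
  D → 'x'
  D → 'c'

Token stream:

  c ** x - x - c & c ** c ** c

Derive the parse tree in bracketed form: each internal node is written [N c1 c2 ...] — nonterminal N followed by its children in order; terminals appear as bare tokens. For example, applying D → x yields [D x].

[S [A [B [C [D c]]]] ** [S [A [A [A [A [B [C [D x]]]] - [B [C [D x]]]] - [B [C [D c]]]] & [B [C [D c]]]] ** [S [A [B [C [D c]]]] ** [S [A [B [C [D c]]]]]]]]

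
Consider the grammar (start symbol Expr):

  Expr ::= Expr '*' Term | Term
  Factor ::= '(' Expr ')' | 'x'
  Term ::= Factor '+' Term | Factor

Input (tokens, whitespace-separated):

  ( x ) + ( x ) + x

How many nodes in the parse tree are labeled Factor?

5

[Expr [Term [Factor ( [Expr [Term [Factor x]]] )] + [Term [Factor ( [Expr [Term [Factor x]]] )] + [Term [Factor x]]]]]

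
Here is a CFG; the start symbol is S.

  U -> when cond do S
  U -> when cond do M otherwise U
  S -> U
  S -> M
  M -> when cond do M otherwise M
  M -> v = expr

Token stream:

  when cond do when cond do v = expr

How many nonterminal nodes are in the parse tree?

[S [U when cond do [S [U when cond do [S [M v = expr]]]]]]

6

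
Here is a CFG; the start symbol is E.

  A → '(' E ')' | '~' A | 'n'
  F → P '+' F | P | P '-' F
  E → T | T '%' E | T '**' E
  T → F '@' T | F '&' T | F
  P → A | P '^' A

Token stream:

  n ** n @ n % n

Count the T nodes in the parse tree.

4

[E [T [F [P [A n]]]] ** [E [T [F [P [A n]]] @ [T [F [P [A n]]]]] % [E [T [F [P [A n]]]]]]]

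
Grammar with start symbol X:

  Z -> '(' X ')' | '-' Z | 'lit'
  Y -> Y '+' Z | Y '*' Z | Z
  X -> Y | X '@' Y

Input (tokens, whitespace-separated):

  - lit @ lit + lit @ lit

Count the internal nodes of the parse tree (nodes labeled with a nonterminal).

12

[X [X [X [Y [Z - [Z lit]]]] @ [Y [Y [Z lit]] + [Z lit]]] @ [Y [Z lit]]]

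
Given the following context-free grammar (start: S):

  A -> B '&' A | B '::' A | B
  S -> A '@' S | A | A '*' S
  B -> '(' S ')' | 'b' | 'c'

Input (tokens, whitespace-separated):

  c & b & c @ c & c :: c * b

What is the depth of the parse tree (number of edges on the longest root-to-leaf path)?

6

[S [A [B c] & [A [B b] & [A [B c]]]] @ [S [A [B c] & [A [B c] :: [A [B c]]]] * [S [A [B b]]]]]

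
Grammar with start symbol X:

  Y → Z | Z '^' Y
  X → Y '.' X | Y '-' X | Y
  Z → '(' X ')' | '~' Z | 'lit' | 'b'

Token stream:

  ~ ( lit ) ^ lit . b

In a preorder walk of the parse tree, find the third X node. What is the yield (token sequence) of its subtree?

b

[X [Y [Z ~ [Z ( [X [Y [Z lit]]] )]] ^ [Y [Z lit]]] . [X [Y [Z b]]]]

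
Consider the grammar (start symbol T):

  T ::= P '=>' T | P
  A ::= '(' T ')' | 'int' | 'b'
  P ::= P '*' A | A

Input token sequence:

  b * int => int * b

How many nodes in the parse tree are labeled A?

[T [P [P [A b]] * [A int]] => [T [P [P [A int]] * [A b]]]]

4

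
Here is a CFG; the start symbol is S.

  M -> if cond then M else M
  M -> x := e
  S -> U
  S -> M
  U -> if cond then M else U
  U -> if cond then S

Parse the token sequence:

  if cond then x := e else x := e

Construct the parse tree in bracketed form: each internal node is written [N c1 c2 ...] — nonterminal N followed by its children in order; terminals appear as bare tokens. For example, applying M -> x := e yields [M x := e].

S
M
if cond then M else M
if cond then x := e else M
if cond then x := e else x := e

[S [M if cond then [M x := e] else [M x := e]]]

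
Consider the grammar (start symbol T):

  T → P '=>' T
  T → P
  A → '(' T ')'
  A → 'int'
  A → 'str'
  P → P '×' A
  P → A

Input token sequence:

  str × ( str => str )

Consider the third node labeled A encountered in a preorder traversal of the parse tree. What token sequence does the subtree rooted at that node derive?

str

[T [P [P [A str]] × [A ( [T [P [A str]] => [T [P [A str]]]] )]]]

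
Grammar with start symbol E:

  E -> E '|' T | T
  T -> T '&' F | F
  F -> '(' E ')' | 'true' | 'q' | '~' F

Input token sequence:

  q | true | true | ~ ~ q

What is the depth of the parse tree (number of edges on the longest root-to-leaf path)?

[E [E [E [E [T [F q]]] | [T [F true]]] | [T [F true]]] | [T [F ~ [F ~ [F q]]]]]

6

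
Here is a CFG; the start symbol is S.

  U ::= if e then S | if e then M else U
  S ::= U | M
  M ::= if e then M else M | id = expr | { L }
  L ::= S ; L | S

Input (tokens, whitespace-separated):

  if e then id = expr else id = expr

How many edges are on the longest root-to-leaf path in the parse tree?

[S [M if e then [M id = expr] else [M id = expr]]]

3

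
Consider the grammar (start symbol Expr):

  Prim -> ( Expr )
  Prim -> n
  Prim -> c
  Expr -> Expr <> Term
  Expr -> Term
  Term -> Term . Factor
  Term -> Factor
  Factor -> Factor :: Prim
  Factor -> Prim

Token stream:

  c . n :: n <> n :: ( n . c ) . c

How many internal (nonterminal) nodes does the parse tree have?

[Expr [Expr [Term [Term [Factor [Prim c]]] . [Factor [Factor [Prim n]] :: [Prim n]]]] <> [Term [Term [Factor [Factor [Prim n]] :: [Prim ( [Expr [Term [Term [Factor [Prim n]]] . [Factor [Prim c]]]] )]]] . [Factor [Prim c]]]]

25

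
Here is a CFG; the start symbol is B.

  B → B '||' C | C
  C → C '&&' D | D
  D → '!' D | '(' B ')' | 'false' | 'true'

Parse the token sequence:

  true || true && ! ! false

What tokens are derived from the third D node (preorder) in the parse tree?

! ! false

[B [B [C [D true]]] || [C [C [D true]] && [D ! [D ! [D false]]]]]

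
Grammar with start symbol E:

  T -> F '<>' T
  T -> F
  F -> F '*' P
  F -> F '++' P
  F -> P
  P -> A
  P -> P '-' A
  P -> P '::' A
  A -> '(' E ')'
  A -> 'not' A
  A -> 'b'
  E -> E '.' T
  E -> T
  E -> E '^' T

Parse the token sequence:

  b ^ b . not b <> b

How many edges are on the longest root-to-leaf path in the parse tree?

7

[E [E [E [T [F [P [A b]]]]] ^ [T [F [P [A b]]]]] . [T [F [P [A not [A b]]]] <> [T [F [P [A b]]]]]]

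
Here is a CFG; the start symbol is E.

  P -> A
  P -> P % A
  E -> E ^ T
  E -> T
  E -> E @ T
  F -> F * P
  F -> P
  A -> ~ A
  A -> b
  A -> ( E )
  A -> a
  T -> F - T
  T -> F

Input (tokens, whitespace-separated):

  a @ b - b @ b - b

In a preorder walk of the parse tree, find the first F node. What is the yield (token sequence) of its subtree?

a

[E [E [E [T [F [P [A a]]]]] @ [T [F [P [A b]]] - [T [F [P [A b]]]]]] @ [T [F [P [A b]]] - [T [F [P [A b]]]]]]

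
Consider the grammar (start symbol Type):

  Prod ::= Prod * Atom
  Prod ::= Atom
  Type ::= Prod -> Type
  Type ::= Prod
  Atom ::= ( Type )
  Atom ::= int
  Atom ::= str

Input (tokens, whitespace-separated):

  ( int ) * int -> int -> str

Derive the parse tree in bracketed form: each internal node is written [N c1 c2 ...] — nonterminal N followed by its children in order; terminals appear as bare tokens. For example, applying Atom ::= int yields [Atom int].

[Type [Prod [Prod [Atom ( [Type [Prod [Atom int]]] )]] * [Atom int]] -> [Type [Prod [Atom int]] -> [Type [Prod [Atom str]]]]]

Type
Prod -> Type
Prod * Atom -> Type
Atom * Atom -> Type
( Type ) * Atom -> Type
( Prod ) * Atom -> Type
( Atom ) * Atom -> Type
( int ) * Atom -> Type
( int ) * int -> Type
( int ) * int -> Prod -> Type
( int ) * int -> Atom -> Type
( int ) * int -> int -> Type
( int ) * int -> int -> Prod
( int ) * int -> int -> Atom
( int ) * int -> int -> str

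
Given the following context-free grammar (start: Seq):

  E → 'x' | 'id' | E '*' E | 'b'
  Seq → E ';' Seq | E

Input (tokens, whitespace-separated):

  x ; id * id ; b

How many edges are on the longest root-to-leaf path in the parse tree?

[Seq [E x] ; [Seq [E [E id] * [E id]] ; [Seq [E b]]]]

4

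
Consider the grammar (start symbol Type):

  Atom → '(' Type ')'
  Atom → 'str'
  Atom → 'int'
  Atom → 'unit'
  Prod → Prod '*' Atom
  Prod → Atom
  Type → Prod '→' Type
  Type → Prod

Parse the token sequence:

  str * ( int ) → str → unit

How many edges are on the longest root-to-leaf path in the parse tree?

[Type [Prod [Prod [Atom str]] * [Atom ( [Type [Prod [Atom int]]] )]] → [Type [Prod [Atom str]] → [Type [Prod [Atom unit]]]]]

6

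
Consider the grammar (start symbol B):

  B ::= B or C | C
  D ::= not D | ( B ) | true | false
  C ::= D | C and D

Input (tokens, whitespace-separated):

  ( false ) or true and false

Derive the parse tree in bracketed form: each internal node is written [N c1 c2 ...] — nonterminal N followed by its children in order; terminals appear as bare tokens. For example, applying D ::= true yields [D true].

[B [B [C [D ( [B [C [D false]]] )]]] or [C [C [D true]] and [D false]]]

B
B or C
C or C
D or C
( B ) or C
( C ) or C
( D ) or C
( false ) or C
( false ) or C and D
( false ) or D and D
( false ) or true and D
( false ) or true and false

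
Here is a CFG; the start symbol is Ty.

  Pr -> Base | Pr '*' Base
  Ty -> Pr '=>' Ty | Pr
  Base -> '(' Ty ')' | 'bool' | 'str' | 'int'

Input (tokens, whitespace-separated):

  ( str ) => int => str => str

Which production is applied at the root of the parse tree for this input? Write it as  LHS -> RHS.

[Ty [Pr [Base ( [Ty [Pr [Base str]]] )]] => [Ty [Pr [Base int]] => [Ty [Pr [Base str]] => [Ty [Pr [Base str]]]]]]

Ty -> Pr '=>' Ty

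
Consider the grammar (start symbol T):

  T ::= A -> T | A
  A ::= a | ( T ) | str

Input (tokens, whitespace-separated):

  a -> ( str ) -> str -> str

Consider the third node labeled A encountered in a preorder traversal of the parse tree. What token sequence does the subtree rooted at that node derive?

[T [A a] -> [T [A ( [T [A str]] )] -> [T [A str] -> [T [A str]]]]]

str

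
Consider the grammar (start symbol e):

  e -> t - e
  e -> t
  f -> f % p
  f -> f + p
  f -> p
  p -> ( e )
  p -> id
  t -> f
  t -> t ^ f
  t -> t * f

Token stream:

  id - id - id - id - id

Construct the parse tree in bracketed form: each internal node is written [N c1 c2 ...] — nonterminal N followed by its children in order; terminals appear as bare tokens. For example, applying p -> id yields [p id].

e
t - e
f - e
p - e
id - e
id - t - e
id - f - e
id - p - e
id - id - e
id - id - t - e
id - id - f - e
id - id - p - e
id - id - id - e
id - id - id - t - e
id - id - id - f - e
id - id - id - p - e
id - id - id - id - e
id - id - id - id - t
id - id - id - id - f
id - id - id - id - p
id - id - id - id - id

[e [t [f [p id]]] - [e [t [f [p id]]] - [e [t [f [p id]]] - [e [t [f [p id]]] - [e [t [f [p id]]]]]]]]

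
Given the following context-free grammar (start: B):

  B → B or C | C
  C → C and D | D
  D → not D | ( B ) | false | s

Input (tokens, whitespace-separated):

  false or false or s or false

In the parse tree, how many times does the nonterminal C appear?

[B [B [B [B [C [D false]]] or [C [D false]]] or [C [D s]]] or [C [D false]]]

4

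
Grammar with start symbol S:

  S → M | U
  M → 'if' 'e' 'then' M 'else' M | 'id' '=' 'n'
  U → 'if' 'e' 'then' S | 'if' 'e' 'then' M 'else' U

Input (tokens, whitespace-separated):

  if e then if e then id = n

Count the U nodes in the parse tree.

[S [U if e then [S [U if e then [S [M id = n]]]]]]

2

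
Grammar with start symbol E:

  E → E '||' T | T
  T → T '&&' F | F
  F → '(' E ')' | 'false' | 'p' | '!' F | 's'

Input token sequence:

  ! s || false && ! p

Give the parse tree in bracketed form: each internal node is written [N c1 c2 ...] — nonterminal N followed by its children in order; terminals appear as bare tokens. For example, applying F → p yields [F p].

[E [E [T [F ! [F s]]]] || [T [T [F false]] && [F ! [F p]]]]

E
E || T
T || T
F || T
! F || T
! s || T
! s || T && F
! s || F && F
! s || false && F
! s || false && ! F
! s || false && ! p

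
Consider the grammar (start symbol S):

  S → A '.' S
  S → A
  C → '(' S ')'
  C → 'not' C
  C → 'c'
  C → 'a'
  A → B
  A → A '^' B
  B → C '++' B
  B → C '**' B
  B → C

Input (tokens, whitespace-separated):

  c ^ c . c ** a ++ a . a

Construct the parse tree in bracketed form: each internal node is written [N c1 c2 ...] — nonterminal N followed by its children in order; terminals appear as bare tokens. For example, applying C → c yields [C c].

S
A . S
A ^ B . S
B ^ B . S
C ^ B . S
c ^ B . S
c ^ C . S
c ^ c . S
c ^ c . A . S
c ^ c . B . S
c ^ c . C ** B . S
c ^ c . c ** B . S
c ^ c . c ** C ++ B . S
c ^ c . c ** a ++ B . S
c ^ c . c ** a ++ C . S
c ^ c . c ** a ++ a . S
c ^ c . c ** a ++ a . A
c ^ c . c ** a ++ a . B
c ^ c . c ** a ++ a . C
c ^ c . c ** a ++ a . a

[S [A [A [B [C c]]] ^ [B [C c]]] . [S [A [B [C c] ** [B [C a] ++ [B [C a]]]]] . [S [A [B [C a]]]]]]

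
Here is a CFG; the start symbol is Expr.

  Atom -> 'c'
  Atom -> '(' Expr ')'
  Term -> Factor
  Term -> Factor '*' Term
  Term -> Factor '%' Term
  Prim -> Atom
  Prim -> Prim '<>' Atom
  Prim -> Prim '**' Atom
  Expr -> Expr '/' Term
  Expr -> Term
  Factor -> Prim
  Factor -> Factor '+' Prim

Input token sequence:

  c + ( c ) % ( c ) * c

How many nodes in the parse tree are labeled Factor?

6

[Expr [Term [Factor [Factor [Prim [Atom c]]] + [Prim [Atom ( [Expr [Term [Factor [Prim [Atom c]]]]] )]]] % [Term [Factor [Prim [Atom ( [Expr [Term [Factor [Prim [Atom c]]]]] )]]] * [Term [Factor [Prim [Atom c]]]]]]]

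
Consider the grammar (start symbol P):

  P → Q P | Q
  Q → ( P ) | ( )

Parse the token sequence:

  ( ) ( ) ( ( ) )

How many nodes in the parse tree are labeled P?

4

[P [Q ( )] [P [Q ( )] [P [Q ( [P [Q ( )]] )]]]]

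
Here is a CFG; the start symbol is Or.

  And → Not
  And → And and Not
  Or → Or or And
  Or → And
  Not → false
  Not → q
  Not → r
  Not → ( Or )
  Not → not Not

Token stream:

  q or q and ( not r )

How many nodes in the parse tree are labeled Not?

[Or [Or [And [Not q]]] or [And [And [Not q]] and [Not ( [Or [And [Not not [Not r]]]] )]]]

5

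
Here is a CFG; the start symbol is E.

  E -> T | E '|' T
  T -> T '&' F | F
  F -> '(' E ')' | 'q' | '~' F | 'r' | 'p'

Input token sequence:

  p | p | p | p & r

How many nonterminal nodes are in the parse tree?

14

[E [E [E [E [T [F p]]] | [T [F p]]] | [T [F p]]] | [T [T [F p]] & [F r]]]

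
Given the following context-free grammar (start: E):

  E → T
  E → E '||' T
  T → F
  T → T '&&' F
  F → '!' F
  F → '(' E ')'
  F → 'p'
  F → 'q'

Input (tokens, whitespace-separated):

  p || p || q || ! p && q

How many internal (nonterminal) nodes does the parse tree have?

[E [E [E [E [T [F p]]] || [T [F p]]] || [T [F q]]] || [T [T [F ! [F p]]] && [F q]]]

15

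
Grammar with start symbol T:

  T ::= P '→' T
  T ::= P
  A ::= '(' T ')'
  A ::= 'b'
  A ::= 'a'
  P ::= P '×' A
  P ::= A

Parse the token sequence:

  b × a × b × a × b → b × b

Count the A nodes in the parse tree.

[T [P [P [P [P [P [A b]] × [A a]] × [A b]] × [A a]] × [A b]] → [T [P [P [A b]] × [A b]]]]

7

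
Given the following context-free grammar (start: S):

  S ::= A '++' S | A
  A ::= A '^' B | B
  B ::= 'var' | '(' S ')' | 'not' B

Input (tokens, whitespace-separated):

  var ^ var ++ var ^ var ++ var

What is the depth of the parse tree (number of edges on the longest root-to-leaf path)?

[S [A [A [B var]] ^ [B var]] ++ [S [A [A [B var]] ^ [B var]] ++ [S [A [B var]]]]]

5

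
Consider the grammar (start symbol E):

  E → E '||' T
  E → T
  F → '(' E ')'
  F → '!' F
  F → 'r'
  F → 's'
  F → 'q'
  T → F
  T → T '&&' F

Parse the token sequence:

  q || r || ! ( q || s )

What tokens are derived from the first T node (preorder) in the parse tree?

q

[E [E [E [T [F q]]] || [T [F r]]] || [T [F ! [F ( [E [E [T [F q]]] || [T [F s]]] )]]]]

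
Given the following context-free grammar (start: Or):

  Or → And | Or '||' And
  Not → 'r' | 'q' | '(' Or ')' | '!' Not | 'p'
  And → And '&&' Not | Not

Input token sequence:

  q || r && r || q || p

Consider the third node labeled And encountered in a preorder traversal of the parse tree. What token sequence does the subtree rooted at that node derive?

r

[Or [Or [Or [Or [And [Not q]]] || [And [And [Not r]] && [Not r]]] || [And [Not q]]] || [And [Not p]]]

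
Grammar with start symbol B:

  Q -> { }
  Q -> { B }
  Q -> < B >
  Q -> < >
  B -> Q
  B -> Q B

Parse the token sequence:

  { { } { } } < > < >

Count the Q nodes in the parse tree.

[B [Q { [B [Q { }] [B [Q { }]]] }] [B [Q < >] [B [Q < >]]]]

5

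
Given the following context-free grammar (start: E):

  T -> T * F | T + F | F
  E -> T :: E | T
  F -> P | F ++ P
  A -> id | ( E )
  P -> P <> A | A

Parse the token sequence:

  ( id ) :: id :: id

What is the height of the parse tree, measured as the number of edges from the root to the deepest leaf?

10

[E [T [F [P [A ( [E [T [F [P [A id]]]]] )]]]] :: [E [T [F [P [A id]]]] :: [E [T [F [P [A id]]]]]]]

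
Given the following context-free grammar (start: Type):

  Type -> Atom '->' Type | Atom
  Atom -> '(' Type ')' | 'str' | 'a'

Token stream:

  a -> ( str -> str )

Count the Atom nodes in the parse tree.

4

[Type [Atom a] -> [Type [Atom ( [Type [Atom str] -> [Type [Atom str]]] )]]]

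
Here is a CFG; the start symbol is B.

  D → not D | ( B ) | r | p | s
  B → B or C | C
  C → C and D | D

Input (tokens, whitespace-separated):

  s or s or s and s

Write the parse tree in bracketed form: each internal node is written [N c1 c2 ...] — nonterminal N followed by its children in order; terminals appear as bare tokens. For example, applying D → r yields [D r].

[B [B [B [C [D s]]] or [C [D s]]] or [C [C [D s]] and [D s]]]

B
B or C
B or C or C
C or C or C
D or C or C
s or C or C
s or D or C
s or s or C
s or s or C and D
s or s or D and D
s or s or s and D
s or s or s and s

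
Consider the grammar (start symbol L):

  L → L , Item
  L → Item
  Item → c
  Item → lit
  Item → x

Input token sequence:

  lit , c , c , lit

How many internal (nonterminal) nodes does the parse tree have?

[L [L [L [L [Item lit]] , [Item c]] , [Item c]] , [Item lit]]

8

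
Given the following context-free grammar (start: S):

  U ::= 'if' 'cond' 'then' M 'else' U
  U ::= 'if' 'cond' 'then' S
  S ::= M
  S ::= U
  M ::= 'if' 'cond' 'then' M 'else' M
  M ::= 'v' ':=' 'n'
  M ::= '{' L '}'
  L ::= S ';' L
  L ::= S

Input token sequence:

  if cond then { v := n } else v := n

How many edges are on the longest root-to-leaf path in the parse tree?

6

[S [M if cond then [M { [L [S [M v := n]]] }] else [M v := n]]]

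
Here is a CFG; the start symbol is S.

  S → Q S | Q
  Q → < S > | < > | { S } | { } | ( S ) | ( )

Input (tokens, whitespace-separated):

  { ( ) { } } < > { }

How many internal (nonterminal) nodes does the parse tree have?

[S [Q { [S [Q ( )] [S [Q { }]]] }] [S [Q < >] [S [Q { }]]]]

10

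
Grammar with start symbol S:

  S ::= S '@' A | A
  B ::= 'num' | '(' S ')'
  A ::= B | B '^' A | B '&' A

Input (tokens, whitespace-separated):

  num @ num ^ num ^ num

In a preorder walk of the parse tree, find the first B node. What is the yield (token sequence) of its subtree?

[S [S [A [B num]]] @ [A [B num] ^ [A [B num] ^ [A [B num]]]]]

num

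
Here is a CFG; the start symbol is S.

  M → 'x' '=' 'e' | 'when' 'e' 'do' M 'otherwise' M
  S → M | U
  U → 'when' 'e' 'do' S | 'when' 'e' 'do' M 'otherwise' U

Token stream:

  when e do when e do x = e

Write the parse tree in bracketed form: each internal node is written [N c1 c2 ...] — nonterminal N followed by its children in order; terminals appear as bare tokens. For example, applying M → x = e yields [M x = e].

S
U
when e do S
when e do U
when e do when e do S
when e do when e do M
when e do when e do x = e

[S [U when e do [S [U when e do [S [M x = e]]]]]]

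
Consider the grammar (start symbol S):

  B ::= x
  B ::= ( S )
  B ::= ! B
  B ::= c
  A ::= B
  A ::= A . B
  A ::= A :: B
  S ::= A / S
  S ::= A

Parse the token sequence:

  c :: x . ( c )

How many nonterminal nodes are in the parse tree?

10

[S [A [A [A [B c]] :: [B x]] . [B ( [S [A [B c]]] )]]]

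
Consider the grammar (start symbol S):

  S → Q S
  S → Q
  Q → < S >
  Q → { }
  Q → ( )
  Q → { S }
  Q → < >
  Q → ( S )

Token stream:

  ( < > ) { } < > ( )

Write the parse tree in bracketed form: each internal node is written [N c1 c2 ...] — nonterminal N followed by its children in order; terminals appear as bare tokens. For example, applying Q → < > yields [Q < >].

[S [Q ( [S [Q < >]] )] [S [Q { }] [S [Q < >] [S [Q ( )]]]]]

S
Q S
( S ) S
( Q ) S
( < > ) S
( < > ) Q S
( < > ) { } S
( < > ) { } Q S
( < > ) { } < > S
( < > ) { } < > Q
( < > ) { } < > ( )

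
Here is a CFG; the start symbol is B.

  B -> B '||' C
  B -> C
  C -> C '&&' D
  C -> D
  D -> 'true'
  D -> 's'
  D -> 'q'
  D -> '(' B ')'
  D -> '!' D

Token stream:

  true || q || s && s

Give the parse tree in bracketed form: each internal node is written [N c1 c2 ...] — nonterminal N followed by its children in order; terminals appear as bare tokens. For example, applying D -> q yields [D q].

B
B || C
B || C || C
C || C || C
D || C || C
true || C || C
true || D || C
true || q || C
true || q || C && D
true || q || D && D
true || q || s && D
true || q || s && s

[B [B [B [C [D true]]] || [C [D q]]] || [C [C [D s]] && [D s]]]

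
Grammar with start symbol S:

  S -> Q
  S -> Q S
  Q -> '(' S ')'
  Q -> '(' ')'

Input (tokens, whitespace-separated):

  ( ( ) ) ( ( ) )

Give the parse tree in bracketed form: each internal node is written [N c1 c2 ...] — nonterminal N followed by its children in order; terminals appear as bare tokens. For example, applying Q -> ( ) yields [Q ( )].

[S [Q ( [S [Q ( )]] )] [S [Q ( [S [Q ( )]] )]]]

S
Q S
( S ) S
( Q ) S
( ( ) ) S
( ( ) ) Q
( ( ) ) ( S )
( ( ) ) ( Q )
( ( ) ) ( ( ) )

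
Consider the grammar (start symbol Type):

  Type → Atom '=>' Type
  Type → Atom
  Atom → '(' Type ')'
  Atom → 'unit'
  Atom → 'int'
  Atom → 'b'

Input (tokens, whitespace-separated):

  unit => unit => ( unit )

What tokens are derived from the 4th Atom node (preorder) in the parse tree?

[Type [Atom unit] => [Type [Atom unit] => [Type [Atom ( [Type [Atom unit]] )]]]]

unit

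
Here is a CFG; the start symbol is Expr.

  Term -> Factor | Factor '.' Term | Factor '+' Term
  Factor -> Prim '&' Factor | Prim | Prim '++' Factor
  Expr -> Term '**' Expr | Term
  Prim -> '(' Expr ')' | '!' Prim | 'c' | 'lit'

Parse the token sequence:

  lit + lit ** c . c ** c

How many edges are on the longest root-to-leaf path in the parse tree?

6

[Expr [Term [Factor [Prim lit]] + [Term [Factor [Prim lit]]]] ** [Expr [Term [Factor [Prim c]] . [Term [Factor [Prim c]]]] ** [Expr [Term [Factor [Prim c]]]]]]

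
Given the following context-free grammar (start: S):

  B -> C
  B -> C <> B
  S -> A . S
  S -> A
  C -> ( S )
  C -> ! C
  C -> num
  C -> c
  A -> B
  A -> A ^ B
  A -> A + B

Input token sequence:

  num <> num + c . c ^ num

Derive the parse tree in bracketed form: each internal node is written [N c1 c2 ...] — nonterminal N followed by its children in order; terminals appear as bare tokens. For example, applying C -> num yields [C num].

S
A . S
A + B . S
B + B . S
C <> B + B . S
num <> B + B . S
num <> C + B . S
num <> num + B . S
num <> num + C . S
num <> num + c . S
num <> num + c . A
num <> num + c . A ^ B
num <> num + c . B ^ B
num <> num + c . C ^ B
num <> num + c . c ^ B
num <> num + c . c ^ C
num <> num + c . c ^ num

[S [A [A [B [C num] <> [B [C num]]]] + [B [C c]]] . [S [A [A [B [C c]]] ^ [B [C num]]]]]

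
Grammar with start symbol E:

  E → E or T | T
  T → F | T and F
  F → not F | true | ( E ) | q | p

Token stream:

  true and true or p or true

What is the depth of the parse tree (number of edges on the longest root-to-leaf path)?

[E [E [E [T [T [F true]] and [F true]]] or [T [F p]]] or [T [F true]]]

6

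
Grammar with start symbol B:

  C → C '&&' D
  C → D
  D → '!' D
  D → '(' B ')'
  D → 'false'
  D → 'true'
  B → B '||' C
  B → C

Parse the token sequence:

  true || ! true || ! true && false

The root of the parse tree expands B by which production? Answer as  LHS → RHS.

[B [B [B [C [D true]]] || [C [D ! [D true]]]] || [C [C [D ! [D true]]] && [D false]]]

B → B '||' C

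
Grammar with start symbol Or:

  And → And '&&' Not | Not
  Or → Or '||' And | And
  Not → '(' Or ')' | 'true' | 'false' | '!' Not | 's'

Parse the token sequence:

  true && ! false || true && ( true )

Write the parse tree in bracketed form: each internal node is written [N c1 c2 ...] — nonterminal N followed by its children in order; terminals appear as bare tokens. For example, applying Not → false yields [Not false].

Or
Or || And
And || And
And && Not || And
Not && Not || And
true && Not || And
true && ! Not || And
true && ! false || And
true && ! false || And && Not
true && ! false || Not && Not
true && ! false || true && Not
true && ! false || true && ( Or )
true && ! false || true && ( And )
true && ! false || true && ( Not )
true && ! false || true && ( true )

[Or [Or [And [And [Not true]] && [Not ! [Not false]]]] || [And [And [Not true]] && [Not ( [Or [And [Not true]]] )]]]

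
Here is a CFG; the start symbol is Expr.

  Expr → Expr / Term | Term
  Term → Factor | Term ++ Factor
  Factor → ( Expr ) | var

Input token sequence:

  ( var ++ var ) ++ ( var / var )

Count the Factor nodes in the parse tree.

6

[Expr [Term [Term [Factor ( [Expr [Term [Term [Factor var]] ++ [Factor var]]] )]] ++ [Factor ( [Expr [Expr [Term [Factor var]]] / [Term [Factor var]]] )]]]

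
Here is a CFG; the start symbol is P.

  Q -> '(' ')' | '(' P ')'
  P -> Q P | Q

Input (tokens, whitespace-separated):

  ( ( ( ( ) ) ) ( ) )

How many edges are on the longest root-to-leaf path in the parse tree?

[P [Q ( [P [Q ( [P [Q ( [P [Q ( )]] )]] )] [P [Q ( )]]] )]]

8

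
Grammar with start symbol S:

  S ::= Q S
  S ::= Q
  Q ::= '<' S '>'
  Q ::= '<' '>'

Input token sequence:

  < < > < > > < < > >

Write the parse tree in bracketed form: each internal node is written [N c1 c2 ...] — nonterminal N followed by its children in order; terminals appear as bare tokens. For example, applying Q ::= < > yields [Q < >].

[S [Q < [S [Q < >] [S [Q < >]]] >] [S [Q < [S [Q < >]] >]]]

S
Q S
< S > S
< Q S > S
< < > S > S
< < > Q > S
< < > < > > S
< < > < > > Q
< < > < > > < S >
< < > < > > < Q >
< < > < > > < < > >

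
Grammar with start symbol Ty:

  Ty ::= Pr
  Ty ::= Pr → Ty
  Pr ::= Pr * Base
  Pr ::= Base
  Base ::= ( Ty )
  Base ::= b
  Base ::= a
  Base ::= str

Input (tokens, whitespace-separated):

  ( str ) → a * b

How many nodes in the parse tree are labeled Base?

[Ty [Pr [Base ( [Ty [Pr [Base str]]] )]] → [Ty [Pr [Pr [Base a]] * [Base b]]]]

4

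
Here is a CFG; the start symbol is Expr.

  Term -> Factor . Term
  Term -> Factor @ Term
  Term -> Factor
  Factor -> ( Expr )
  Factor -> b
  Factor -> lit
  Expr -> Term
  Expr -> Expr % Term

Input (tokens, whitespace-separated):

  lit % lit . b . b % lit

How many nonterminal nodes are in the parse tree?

[Expr [Expr [Expr [Term [Factor lit]]] % [Term [Factor lit] . [Term [Factor b] . [Term [Factor b]]]]] % [Term [Factor lit]]]

13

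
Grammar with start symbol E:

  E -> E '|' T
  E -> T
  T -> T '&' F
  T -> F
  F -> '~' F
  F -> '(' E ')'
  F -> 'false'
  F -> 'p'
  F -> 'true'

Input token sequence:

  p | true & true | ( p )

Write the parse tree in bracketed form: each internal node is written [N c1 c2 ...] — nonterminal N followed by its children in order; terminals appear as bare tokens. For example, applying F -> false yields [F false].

E
E | T
E | T | T
T | T | T
F | T | T
p | T | T
p | T & F | T
p | F & F | T
p | true & F | T
p | true & true | T
p | true & true | F
p | true & true | ( E )
p | true & true | ( T )
p | true & true | ( F )
p | true & true | ( p )

[E [E [E [T [F p]]] | [T [T [F true]] & [F true]]] | [T [F ( [E [T [F p]]] )]]]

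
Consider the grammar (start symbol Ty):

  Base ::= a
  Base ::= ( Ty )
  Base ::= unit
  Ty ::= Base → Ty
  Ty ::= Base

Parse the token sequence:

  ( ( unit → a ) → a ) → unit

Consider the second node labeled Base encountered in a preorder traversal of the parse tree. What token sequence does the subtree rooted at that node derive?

( unit → a )

[Ty [Base ( [Ty [Base ( [Ty [Base unit] → [Ty [Base a]]] )] → [Ty [Base a]]] )] → [Ty [Base unit]]]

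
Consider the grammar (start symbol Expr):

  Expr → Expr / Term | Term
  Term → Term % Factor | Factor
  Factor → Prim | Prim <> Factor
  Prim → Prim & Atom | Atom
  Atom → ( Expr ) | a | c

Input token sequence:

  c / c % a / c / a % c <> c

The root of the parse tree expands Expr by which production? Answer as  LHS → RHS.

Expr → Expr / Term

[Expr [Expr [Expr [Expr [Term [Factor [Prim [Atom c]]]]] / [Term [Term [Factor [Prim [Atom c]]]] % [Factor [Prim [Atom a]]]]] / [Term [Factor [Prim [Atom c]]]]] / [Term [Term [Factor [Prim [Atom a]]]] % [Factor [Prim [Atom c]] <> [Factor [Prim [Atom c]]]]]]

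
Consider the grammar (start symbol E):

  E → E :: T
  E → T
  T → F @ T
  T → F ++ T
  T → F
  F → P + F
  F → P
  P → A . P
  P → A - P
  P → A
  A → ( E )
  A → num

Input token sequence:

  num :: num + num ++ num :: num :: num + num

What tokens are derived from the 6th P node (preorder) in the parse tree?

[E [E [E [E [T [F [P [A num]]]]] :: [T [F [P [A num]] + [F [P [A num]]]] ++ [T [F [P [A num]]]]]] :: [T [F [P [A num]]]]] :: [T [F [P [A num]] + [F [P [A num]]]]]]

num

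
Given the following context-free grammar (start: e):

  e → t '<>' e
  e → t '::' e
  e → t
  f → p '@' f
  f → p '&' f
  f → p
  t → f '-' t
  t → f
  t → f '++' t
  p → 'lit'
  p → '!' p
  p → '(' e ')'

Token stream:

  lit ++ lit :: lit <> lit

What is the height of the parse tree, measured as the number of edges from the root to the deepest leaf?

6

[e [t [f [p lit]] ++ [t [f [p lit]]]] :: [e [t [f [p lit]]] <> [e [t [f [p lit]]]]]]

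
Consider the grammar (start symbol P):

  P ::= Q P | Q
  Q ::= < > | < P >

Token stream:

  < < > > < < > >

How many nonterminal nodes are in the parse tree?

8

[P [Q < [P [Q < >]] >] [P [Q < [P [Q < >]] >]]]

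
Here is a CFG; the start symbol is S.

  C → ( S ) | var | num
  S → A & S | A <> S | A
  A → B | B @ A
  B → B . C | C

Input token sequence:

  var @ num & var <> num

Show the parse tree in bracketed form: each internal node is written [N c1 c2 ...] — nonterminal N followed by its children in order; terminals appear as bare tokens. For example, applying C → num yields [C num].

S
A & S
B @ A & S
C @ A & S
var @ A & S
var @ B & S
var @ C & S
var @ num & S
var @ num & A <> S
var @ num & B <> S
var @ num & C <> S
var @ num & var <> S
var @ num & var <> A
var @ num & var <> B
var @ num & var <> C
var @ num & var <> num

[S [A [B [C var]] @ [A [B [C num]]]] & [S [A [B [C var]]] <> [S [A [B [C num]]]]]]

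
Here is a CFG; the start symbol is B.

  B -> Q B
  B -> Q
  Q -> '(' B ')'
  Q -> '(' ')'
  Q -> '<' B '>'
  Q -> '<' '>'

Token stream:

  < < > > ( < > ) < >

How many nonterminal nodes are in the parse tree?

10

[B [Q < [B [Q < >]] >] [B [Q ( [B [Q < >]] )] [B [Q < >]]]]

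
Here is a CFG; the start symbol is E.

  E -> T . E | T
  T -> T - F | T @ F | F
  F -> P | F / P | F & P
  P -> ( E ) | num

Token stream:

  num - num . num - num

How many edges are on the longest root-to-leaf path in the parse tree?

[E [T [T [F [P num]]] - [F [P num]]] . [E [T [T [F [P num]]] - [F [P num]]]]]

6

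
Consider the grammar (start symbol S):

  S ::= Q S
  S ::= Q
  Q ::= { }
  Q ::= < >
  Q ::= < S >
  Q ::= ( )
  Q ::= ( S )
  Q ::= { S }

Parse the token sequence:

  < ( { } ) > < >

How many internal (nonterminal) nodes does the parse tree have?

[S [Q < [S [Q ( [S [Q { }]] )]] >] [S [Q < >]]]

8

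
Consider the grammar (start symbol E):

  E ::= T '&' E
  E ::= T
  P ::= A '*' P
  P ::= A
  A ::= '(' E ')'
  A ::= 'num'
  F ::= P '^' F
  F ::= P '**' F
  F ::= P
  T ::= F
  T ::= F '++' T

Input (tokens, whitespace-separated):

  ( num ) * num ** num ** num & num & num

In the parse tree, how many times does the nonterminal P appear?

[E [T [F [P [A ( [E [T [F [P [A num]]]]] )] * [P [A num]]] ** [F [P [A num]] ** [F [P [A num]]]]]] & [E [T [F [P [A num]]]] & [E [T [F [P [A num]]]]]]]

7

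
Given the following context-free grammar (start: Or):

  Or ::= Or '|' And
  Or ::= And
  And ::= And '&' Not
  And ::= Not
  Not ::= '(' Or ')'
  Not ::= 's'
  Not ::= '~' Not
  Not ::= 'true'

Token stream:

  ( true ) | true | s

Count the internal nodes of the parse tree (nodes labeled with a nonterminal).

12

[Or [Or [Or [And [Not ( [Or [And [Not true]]] )]]] | [And [Not true]]] | [And [Not s]]]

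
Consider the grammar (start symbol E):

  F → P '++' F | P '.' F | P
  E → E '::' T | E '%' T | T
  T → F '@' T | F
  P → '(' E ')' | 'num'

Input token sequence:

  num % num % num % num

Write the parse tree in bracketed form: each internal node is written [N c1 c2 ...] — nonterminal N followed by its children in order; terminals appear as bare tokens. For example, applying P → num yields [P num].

E
E % T
E % T % T
E % T % T % T
T % T % T % T
F % T % T % T
P % T % T % T
num % T % T % T
num % F % T % T
num % P % T % T
num % num % T % T
num % num % F % T
num % num % P % T
num % num % num % T
num % num % num % F
num % num % num % P
num % num % num % num

[E [E [E [E [T [F [P num]]]] % [T [F [P num]]]] % [T [F [P num]]]] % [T [F [P num]]]]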